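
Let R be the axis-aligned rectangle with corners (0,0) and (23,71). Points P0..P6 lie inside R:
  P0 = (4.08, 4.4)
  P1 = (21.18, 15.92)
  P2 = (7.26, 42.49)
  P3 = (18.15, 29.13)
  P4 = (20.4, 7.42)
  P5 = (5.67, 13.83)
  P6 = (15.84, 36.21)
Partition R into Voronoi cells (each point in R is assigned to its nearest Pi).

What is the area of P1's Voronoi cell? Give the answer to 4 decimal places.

1. box [0,23]×[0,71]: [(0, 0) (23, 0) (23, 71) (0, 71)]
2. ⊥bis P1·P0 via (12.63,10.16): [(0, 28.9077) (19.4746, 0) (23, 0) (23, 71) (0, 71)]  |A|=1351.517
3. ⊥bis P1·P2 via (14.22,29.205): [(3.5615, 23.621) (19.4746, 0) (23, 0) (23, 33.8048)]  |A|=370.1938
4. ⊥bis P1·P3 via (19.665,22.525): [(6.3564, 19.4724) (19.4746, 0) (23, 0) (23, 23.29)]  |A|=228.1381
5. ⊥bis P1·P4 via (20.79,11.67): [(6.3564, 19.4724) (11.008, 12.5676) (23, 11.4672) (23, 23.29)]  |A|=137.228
6. ⊥bis P1·P5 via (13.425,14.875): [(12.6121, 20.9073) (13.7701, 12.3142) (23, 11.4672) (23, 23.29)]  |A|=100.573
7. ⊥bis P1·P6 via (18.51,26.065): [(12.6121, 20.9073) (13.7701, 12.3142) (23, 11.4672) (23, 23.29)]  |A|=100.573
8. canonical 4-gon: [(12.6121, 20.9073) (13.7701, 12.3142) (23, 11.4672) (23, 23.29)]
9. shoelace: 100.573

Area of P1's cell: 100.5730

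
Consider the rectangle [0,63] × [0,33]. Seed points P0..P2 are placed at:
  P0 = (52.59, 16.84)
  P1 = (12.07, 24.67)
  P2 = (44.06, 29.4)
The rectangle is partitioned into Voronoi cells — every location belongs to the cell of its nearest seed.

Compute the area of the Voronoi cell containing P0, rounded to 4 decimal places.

1. box [0,63]×[0,33]: [(0, 0) (63, 0) (63, 33) (0, 33)]
2. ⊥bis P0·P1 via (32.33,20.755): [(28.3193, 0) (63, 0) (63, 33) (34.6962, 33)]  |A|=1039.2435
3. ⊥bis P0·P2 via (48.325,23.12): [(30.4398, 10.9735) (28.3193, 0) (63, 0) (63, 33) (62.8728, 33)]  |A|=728.927
4. canonical 5-gon: [(30.4398, 10.9735) (28.3193, 0) (63, 0) (63, 33) (62.8728, 33)]
5. shoelace: 728.927

Area of P0's cell: 728.9270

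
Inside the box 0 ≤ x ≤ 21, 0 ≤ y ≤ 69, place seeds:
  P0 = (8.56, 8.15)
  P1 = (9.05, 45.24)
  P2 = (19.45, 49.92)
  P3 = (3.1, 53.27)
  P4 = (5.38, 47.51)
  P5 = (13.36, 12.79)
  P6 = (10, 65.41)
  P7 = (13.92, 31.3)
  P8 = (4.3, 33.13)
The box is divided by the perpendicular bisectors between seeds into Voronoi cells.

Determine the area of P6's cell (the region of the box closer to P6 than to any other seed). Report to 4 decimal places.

Area of P6's cell: 204.4135

1. box [0,21]×[0,69]: [(0, 0) (21, 0) (21, 69) (0, 69)]
2. ⊥bis P6·P0 via (9.28,36.78): [(0, 37.0134) (21, 36.4853) (21, 69) (0, 69)]  |A|=677.2643
3. ⊥bis P6·P1 via (9.525,55.325): [(0, 55.7736) (21, 54.7845) (21, 69) (0, 69)]  |A|=288.1394
4. ⊥bis P6·P2 via (14.725,57.665): [(0, 55.7736) (10.7916, 55.2653) (21, 61.4932) (21, 69) (0, 69)]  |A|=253.897
5. ⊥bis P6·P3 via (6.55,59.34): [(0, 63.0628) (12.2035, 56.1267) (21, 61.4932) (21, 69) (0, 69)]  |A|=204.4135
6. ⊥bis P6·P4 via (7.69,56.46): [(0, 63.0628) (12.2035, 56.1267) (21, 61.4932) (21, 69) (0, 69)]  |A|=204.4135
7. ⊥bis P6·P5 via (11.68,39.1): [(0, 63.0628) (12.2035, 56.1267) (21, 61.4932) (21, 69) (0, 69)]  |A|=204.4135
8. ⊥bis P6·P7 via (11.96,48.355): [(0, 63.0628) (12.2035, 56.1267) (21, 61.4932) (21, 69) (0, 69)]  |A|=204.4135
9. ⊥bis P6·P8 via (7.15,49.27): [(0, 63.0628) (12.2035, 56.1267) (21, 61.4932) (21, 69) (0, 69)]  |A|=204.4135
10. canonical 5-gon: [(0, 63.0628) (12.2035, 56.1267) (21, 61.4932) (21, 69) (0, 69)]
11. shoelace: 204.4135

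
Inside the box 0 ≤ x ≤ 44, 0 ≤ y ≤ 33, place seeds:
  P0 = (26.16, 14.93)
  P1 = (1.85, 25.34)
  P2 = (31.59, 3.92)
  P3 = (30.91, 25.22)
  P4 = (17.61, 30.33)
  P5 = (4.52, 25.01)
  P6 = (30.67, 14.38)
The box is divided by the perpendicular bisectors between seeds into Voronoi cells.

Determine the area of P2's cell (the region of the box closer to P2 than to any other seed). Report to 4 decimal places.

Area of P2's cell: 235.2355

1. box [0,44]×[0,33]: [(0, 0) (44, 0) (44, 33) (0, 33)]
2. ⊥bis P2·P0 via (28.875,9.425): [(9.7646, 0) (44, 0) (44, 16.8845)]  |A|=289.0229
3. ⊥bis P2·P1 via (16.72,14.63): [(9.7646, 0) (44, 0) (44, 16.8845)]  |A|=289.0229
4. ⊥bis P2·P3 via (31.25,14.57): [(39.8648, 14.845) (9.7646, 0) (44, 0) (44, 14.977)]  |A|=285.0791
5. ⊥bis P2·P4 via (24.6,17.125): [(39.8648, 14.845) (9.7646, 0) (44, 0) (44, 14.977)]  |A|=285.0791
6. ⊥bis P2·P5 via (18.055,14.465): [(39.8648, 14.845) (9.7646, 0) (44, 0) (44, 14.977)]  |A|=285.0791
7. ⊥bis P2·P6 via (31.13,9.15): [(27.7069, 8.8489) (9.7646, 0) (44, 0) (44, 10.282)]  |A|=235.2355
8. canonical 4-gon: [(27.7069, 8.8489) (9.7646, 0) (44, 0) (44, 10.282)]
9. shoelace: 235.2355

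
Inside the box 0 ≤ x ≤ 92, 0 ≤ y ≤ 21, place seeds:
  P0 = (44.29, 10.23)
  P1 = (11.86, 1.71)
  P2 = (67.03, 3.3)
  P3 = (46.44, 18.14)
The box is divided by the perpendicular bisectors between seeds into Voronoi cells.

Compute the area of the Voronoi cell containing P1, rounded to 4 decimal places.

1. box [0,92]×[0,21]: [(0, 0) (92, 0) (92, 21) (0, 21)]
2. ⊥bis P1·P0 via (28.075,5.97): [(0, 0) (29.6434, 0) (24.1263, 21) (0, 21)]  |A|=564.5825
3. ⊥bis P1·P2 via (39.445,2.505): [(0, 0) (29.6434, 0) (24.1263, 21) (0, 21)]  |A|=564.5825
4. ⊥bis P1·P3 via (29.15,9.925): [(0, 0) (29.6434, 0) (24.4212, 19.8777) (23.8879, 21) (0, 21)]  |A|=564.4487
5. canonical 5-gon: [(0, 0) (29.6434, 0) (24.4212, 19.8777) (23.8879, 21) (0, 21)]
6. shoelace: 564.4487

Area of P1's cell: 564.4487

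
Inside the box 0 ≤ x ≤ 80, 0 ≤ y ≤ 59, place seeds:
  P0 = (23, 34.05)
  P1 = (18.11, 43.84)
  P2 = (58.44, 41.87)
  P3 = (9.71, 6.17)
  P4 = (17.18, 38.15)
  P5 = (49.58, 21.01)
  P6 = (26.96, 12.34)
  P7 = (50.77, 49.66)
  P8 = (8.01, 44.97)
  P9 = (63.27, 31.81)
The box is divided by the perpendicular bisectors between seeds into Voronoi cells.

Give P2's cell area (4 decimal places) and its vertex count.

1. box [0,80]×[0,59]: [(0, 0) (80, 0) (80, 59) (0, 59)]
2. ⊥bis P2·P0 via (40.72,37.96): [(49.096, 0) (80, 0) (80, 59) (36.0774, 59)]  |A|=2207.3824
3. ⊥bis P2·P1 via (38.275,42.855): [(38.5224, 47.9195) (49.096, 0) (80, 0) (80, 59) (39.0636, 59)]  |A|=2190.8381
4. ⊥bis P2·P3 via (34.075,24.02): [(38.5224, 47.9195) (47.9857, 5.0321) (51.6723, 0) (80, 0) (80, 59) (39.0636, 59)]  |A|=2184.3563
5. ⊥bis P2·P4 via (37.81,40.01): [(38.5224, 47.9195) (47.9857, 5.0321) (51.6723, 0) (80, 0) (80, 59) (39.0636, 59)]  |A|=2184.3563
6. ⊥bis P2·P5 via (54.01,31.44): [(38.5224, 47.9195) (40.9331, 36.9942) (80, 20.4011) (80, 59) (39.0636, 59)]  |A|=1220.7002
7. ⊥bis P2·P6 via (42.7,27.105): [(38.5224, 47.9195) (40.9331, 36.9942) (80, 20.4011) (80, 59) (39.0636, 59)]  |A|=1220.7002
8. ⊥bis P2·P7 via (54.605,45.765): [(44.2613, 35.5806) (80, 20.4011) (80, 59) (68.0471, 59)]  |A|=829.7024
9. ⊥bis P2·P8 via (33.225,43.42): [(44.2613, 35.5806) (80, 20.4011) (80, 59) (68.0471, 59)]  |A|=829.7024
10. ⊥bis P2·P9 via (60.855,36.84): [(44.2613, 35.5806) (51.6742, 32.4321) (80, 46.0319) (80, 59) (68.0471, 59)]  |A|=466.6959
11. canonical 5-gon: [(44.2613, 35.5806) (51.6742, 32.4321) (80, 46.0319) (80, 59) (68.0471, 59)]
12. shoelace: 466.6959

Area of P2's cell: 466.6959 (5 vertices)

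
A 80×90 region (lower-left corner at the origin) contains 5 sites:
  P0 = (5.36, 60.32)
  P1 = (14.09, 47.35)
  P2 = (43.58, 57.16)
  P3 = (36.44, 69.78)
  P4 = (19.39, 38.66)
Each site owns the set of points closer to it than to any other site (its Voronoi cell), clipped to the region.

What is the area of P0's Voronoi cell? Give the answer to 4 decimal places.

1. box [0,80]×[0,90]: [(0, 0) (80, 0) (80, 90) (0, 90)]
2. ⊥bis P0·P1 via (9.725,53.835): [(0, 47.2892) (63.4547, 90) (0, 90)]  |A|=1355.1005
3. ⊥bis P0·P2 via (24.47,58.74): [(0, 47.2892) (24.9095, 64.0556) (27.0546, 90) (0, 90)]  |A|=882.91
4. ⊥bis P0·P3 via (20.9,65.05): [(0, 47.2892) (21.833, 61.9848) (13.3058, 90) (0, 90)]  |A|=652.635
5. ⊥bis P0·P4 via (12.375,49.49): [(0, 47.2892) (21.833, 61.9848) (13.3058, 90) (0, 90)]  |A|=652.635
6. canonical 4-gon: [(0, 47.2892) (21.833, 61.9848) (13.3058, 90) (0, 90)]
7. shoelace: 652.635

Area of P0's cell: 652.6350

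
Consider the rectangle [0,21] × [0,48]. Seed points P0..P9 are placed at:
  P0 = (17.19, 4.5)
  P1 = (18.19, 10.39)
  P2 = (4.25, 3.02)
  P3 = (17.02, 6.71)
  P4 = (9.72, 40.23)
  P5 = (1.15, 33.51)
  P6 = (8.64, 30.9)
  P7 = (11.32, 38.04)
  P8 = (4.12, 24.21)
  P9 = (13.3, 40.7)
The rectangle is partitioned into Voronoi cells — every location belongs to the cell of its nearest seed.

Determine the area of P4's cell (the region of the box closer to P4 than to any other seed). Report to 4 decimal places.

1. box [0,21]×[0,48]: [(0, 0) (21, 0) (21, 48) (0, 48)]
2. ⊥bis P4·P0 via (13.455,22.365): [(0, 19.552) (21, 23.9424) (21, 48) (0, 48)]  |A|=551.3087
3. ⊥bis P4·P1 via (13.955,25.31): [(0, 21.3489) (21, 27.3097) (21, 48) (0, 48)]  |A|=497.0845
4. ⊥bis P4·P2 via (6.985,21.625): [(0, 22.6518) (3.024, 22.2073) (21, 27.3097) (21, 48) (0, 48)]  |A|=495.1145
5. ⊥bis P4·P3 via (13.37,23.47): [(0, 22.6518) (3.024, 22.2073) (21, 27.3097) (21, 48) (0, 48)]  |A|=495.1145
6. ⊥bis P4·P5 via (5.435,36.87): [(0, 43.8012) (14.4004, 25.4364) (21, 27.3097) (21, 48) (0, 48)]  |A|=335.4231
7. ⊥bis P4·P6 via (9.18,35.565): [(0, 43.8012) (6.1866, 35.9115) (21, 34.1968) (21, 48) (0, 48)]  |A|=242.1537
8. ⊥bis P4·P7 via (10.52,39.135): [(0, 43.8012) (6.1579, 35.9481) (21, 46.7916) (21, 48) (0, 48)]  |A|=148.4404
9. ⊥bis P4·P8 via (6.92,32.22): [(0, 43.8012) (6.1579, 35.9481) (21, 46.7916) (21, 48) (0, 48)]  |A|=148.4404
10. ⊥bis P4·P9 via (11.51,40.465): [(0, 43.8012) (6.1579, 35.9481) (11.5827, 39.9114) (10.5208, 48) (0, 48)]  |A|=100.3693
11. canonical 5-gon: [(0, 43.8012) (6.1579, 35.9481) (11.5827, 39.9114) (10.5208, 48) (0, 48)]
12. shoelace: 100.3693

Area of P4's cell: 100.3693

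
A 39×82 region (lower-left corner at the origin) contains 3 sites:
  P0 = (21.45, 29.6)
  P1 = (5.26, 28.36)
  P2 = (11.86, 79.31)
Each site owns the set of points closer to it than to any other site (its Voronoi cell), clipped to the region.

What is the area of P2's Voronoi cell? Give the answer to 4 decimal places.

1. box [0,39]×[0,82]: [(0, 0) (39, 0) (39, 82) (0, 82)]
2. ⊥bis P2·P0 via (16.655,54.455): [(0, 51.2419) (39, 58.7658) (39, 82) (0, 82)]  |A|=1052.8497
3. ⊥bis P2·P1 via (8.56,53.835): [(0, 54.9439) (11.4803, 53.4567) (39, 58.7658) (39, 82) (0, 82)]  |A|=1031.6001
4. canonical 5-gon: [(0, 54.9439) (11.4803, 53.4567) (39, 58.7658) (39, 82) (0, 82)]
5. shoelace: 1031.6001

Area of P2's cell: 1031.6001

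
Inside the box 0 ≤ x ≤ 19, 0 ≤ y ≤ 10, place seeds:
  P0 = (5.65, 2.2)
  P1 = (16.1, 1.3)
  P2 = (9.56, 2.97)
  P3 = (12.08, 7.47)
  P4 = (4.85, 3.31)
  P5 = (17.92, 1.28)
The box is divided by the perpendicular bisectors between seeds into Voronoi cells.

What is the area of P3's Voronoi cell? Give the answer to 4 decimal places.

Area of P3's cell: 52.6425

1. box [0,19]×[0,10]: [(0, 0) (19, 0) (19, 10) (0, 10)]
2. ⊥bis P3·P0 via (8.865,4.835): [(12.8277, 0) (19, 0) (19, 10) (4.6318, 10)]  |A|=102.7023
3. ⊥bis P3·P1 via (14.09,4.385): [(10.9243, 2.3224) (19, 7.5841) (19, 10) (4.6318, 10)]  |A|=64.9117
4. ⊥bis P3·P2 via (10.82,5.22): [(6.6233, 7.5702) (13.2677, 3.8493) (19, 7.5841) (19, 10) (4.6318, 10)]  |A|=55.4793
5. ⊥bis P3·P4 via (8.465,5.39): [(7.4898, 7.0849) (13.2677, 3.8493) (19, 7.5841) (19, 10) (5.8125, 10)]  |A|=53.1889
6. ⊥bis P3·P5 via (15,4.375): [(7.4898, 7.0849) (13.2677, 3.8493) (17.0653, 6.3235) (19, 8.1488) (19, 10) (5.8125, 10)]  |A|=52.6425
7. canonical 6-gon: [(7.4898, 7.0849) (13.2677, 3.8493) (17.0653, 6.3235) (19, 8.1488) (19, 10) (5.8125, 10)]
8. shoelace: 52.6425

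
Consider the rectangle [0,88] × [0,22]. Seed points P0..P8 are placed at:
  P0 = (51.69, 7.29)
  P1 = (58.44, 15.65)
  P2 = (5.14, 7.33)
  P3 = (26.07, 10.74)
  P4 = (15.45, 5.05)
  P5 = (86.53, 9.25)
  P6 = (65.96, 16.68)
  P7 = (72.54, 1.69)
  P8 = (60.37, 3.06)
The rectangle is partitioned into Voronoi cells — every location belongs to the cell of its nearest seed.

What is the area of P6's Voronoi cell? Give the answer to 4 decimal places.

Area of P6's cell: 184.3334

1. box [0,88]×[0,22]: [(0, 0) (88, 0) (88, 22) (0, 22)]
2. ⊥bis P6·P0 via (58.825,11.985): [(66.7114, 0) (88, 0) (88, 22) (52.2349, 22)]  |A|=627.5906
3. ⊥bis P6·P1 via (62.2,16.165): [(63.8102, 4.409) (66.7114, 0) (88, 0) (88, 22) (61.4008, 22)]  |A|=546.9719
4. ⊥bis P6·P2 via (35.55,12.005): [(63.8102, 4.409) (66.7114, 0) (88, 0) (88, 22) (61.4008, 22)]  |A|=546.9719
5. ⊥bis P6·P3 via (46.015,13.71): [(63.8102, 4.409) (66.7114, 0) (88, 0) (88, 22) (61.4008, 22)]  |A|=546.9719
6. ⊥bis P6·P4 via (40.705,10.865): [(63.8102, 4.409) (66.7114, 0) (88, 0) (88, 22) (61.4008, 22)]  |A|=546.9719
7. ⊥bis P6·P5 via (76.245,12.965): [(63.8102, 4.409) (66.7114, 0) (71.562, 0) (79.5085, 22) (61.4008, 22)]  |A|=272.747
8. ⊥bis P6·P7 via (69.25,9.185): [(63.5016, 6.6617) (75.9404, 12.1218) (79.5085, 22) (61.4008, 22)]  |A|=190.5659
9. ⊥bis P6·P8 via (63.165,9.87): [(63.0561, 9.9147) (67.1162, 8.2483) (75.9404, 12.1218) (79.5085, 22) (61.4008, 22)]  |A|=184.3334
10. canonical 5-gon: [(63.0561, 9.9147) (67.1162, 8.2483) (75.9404, 12.1218) (79.5085, 22) (61.4008, 22)]
11. shoelace: 184.3334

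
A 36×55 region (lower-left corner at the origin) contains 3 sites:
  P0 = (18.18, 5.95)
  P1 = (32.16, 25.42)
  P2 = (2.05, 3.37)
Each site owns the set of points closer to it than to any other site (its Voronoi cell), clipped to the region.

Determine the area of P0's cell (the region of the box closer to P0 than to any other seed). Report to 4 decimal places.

Area of P0's cell: 486.6093

1. box [0,36]×[0,55]: [(0, 0) (36, 0) (36, 55) (0, 55)]
2. ⊥bis P0·P1 via (25.17,15.685): [(0, 33.7578) (0, 0) (36, 0) (36, 7.9088)]  |A|=749.9973
3. ⊥bis P0·P2 via (10.115,4.66): [(6.1693, 29.328) (10.8604, 0) (36, 0) (36, 7.9088)]  |A|=486.6093
4. canonical 4-gon: [(6.1693, 29.328) (10.8604, 0) (36, 0) (36, 7.9088)]
5. shoelace: 486.6093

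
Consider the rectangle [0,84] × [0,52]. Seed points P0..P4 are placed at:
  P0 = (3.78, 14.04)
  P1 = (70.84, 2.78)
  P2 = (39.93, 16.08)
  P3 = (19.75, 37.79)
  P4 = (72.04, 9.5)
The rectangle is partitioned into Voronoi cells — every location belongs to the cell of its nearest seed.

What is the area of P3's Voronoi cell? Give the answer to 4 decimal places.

1. box [0,84]×[0,52]: [(0, 0) (84, 0) (84, 52) (0, 52)]
2. ⊥bis P3·P0 via (11.765,25.915): [(0, 33.826) (50.3048, 0) (84, 0) (84, 52) (0, 52)]  |A|=3517.1934
3. ⊥bis P3·P1 via (45.295,20.285): [(0, 33.826) (37.3595, 8.7047) (67.0281, 52) (0, 52)]  |A|=1790.4841
4. ⊥bis P3·P2 via (29.84,26.935): [(0, 33.826) (21.6162, 19.2908) (56.8054, 52) (0, 52)]  |A|=1125.4552
5. ⊥bis P3·P4 via (45.895,23.645): [(0, 33.826) (21.6162, 19.2908) (56.8054, 52) (0, 52)]  |A|=1125.4552
6. canonical 4-gon: [(0, 33.826) (21.6162, 19.2908) (56.8054, 52) (0, 52)]
7. shoelace: 1125.4552

Area of P3's cell: 1125.4552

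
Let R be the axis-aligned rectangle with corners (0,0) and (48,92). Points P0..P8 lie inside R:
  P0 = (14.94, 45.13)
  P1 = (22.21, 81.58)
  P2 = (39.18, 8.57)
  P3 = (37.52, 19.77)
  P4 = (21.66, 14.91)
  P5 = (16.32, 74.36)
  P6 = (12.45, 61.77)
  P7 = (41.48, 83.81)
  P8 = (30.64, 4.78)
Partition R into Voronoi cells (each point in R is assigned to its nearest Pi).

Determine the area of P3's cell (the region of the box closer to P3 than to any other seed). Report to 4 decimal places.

Area of P3's cell: 577.1826

1. box [0,48]×[0,92]: [(0, 0) (48, 0) (48, 92) (0, 92)]
2. ⊥bis P3·P0 via (26.23,32.45): [(0, 9.0954) (0, 0) (48, 0) (48, 51.8335)]  |A|=1462.2939
3. ⊥bis P3·P1 via (29.865,50.675): [(0, 9.0954) (0, 0) (48, 0) (48, 51.8335)]  |A|=1462.2939
4. ⊥bis P3·P2 via (38.35,14.17): [(0, 9.0954) (0, 8.486) (48, 15.6003) (48, 51.8335)]  |A|=884.2239
5. ⊥bis P3·P4 via (29.59,17.34): [(25.2321, 31.5615) (30.8998, 13.0658) (48, 15.6003) (48, 51.8335)]  |A|=577.8009
6. ⊥bis P3·P5 via (26.92,47.065): [(25.2321, 31.5615) (30.8998, 13.0658) (48, 15.6003) (48, 51.8335)]  |A|=577.8009
7. ⊥bis P3·P6 via (24.985,40.77): [(25.2321, 31.5615) (30.8998, 13.0658) (48, 15.6003) (48, 51.8335)]  |A|=577.8009
8. ⊥bis P3·P7 via (39.5,51.79): [(47.4023, 51.3014) (25.2321, 31.5615) (30.8998, 13.0658) (48, 15.6003) (48, 51.2644)]  |A|=577.6308
9. ⊥bis P3·P8 via (34.08,12.275): [(47.4023, 51.3014) (25.2321, 31.5615) (30.6612, 13.8441) (32.0014, 13.229) (48, 15.6003) (48, 51.2644)]  |A|=577.1826
10. canonical 6-gon: [(47.4023, 51.3014) (25.2321, 31.5615) (30.6612, 13.8441) (32.0014, 13.229) (48, 15.6003) (48, 51.2644)]
11. shoelace: 577.1826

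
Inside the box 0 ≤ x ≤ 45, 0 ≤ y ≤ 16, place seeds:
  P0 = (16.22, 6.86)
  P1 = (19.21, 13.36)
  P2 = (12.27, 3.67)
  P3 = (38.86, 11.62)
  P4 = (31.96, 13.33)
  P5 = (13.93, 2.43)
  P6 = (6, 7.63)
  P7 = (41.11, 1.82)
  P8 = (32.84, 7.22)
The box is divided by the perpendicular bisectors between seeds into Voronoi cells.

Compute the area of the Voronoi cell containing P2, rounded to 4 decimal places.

1. box [0,45]×[0,16]: [(0, 0) (45, 0) (45, 16) (0, 16)]
2. ⊥bis P2·P0 via (14.245,5.265): [(0, 0) (18.497, 0) (5.5755, 16) (0, 16)]  |A|=192.5796
3. ⊥bis P2·P1 via (15.74,8.515): [(0, 0) (18.497, 0) (5.9684, 15.5134) (5.289, 16) (0, 16)]  |A|=192.51
4. ⊥bis P2·P3 via (25.565,7.645): [(0, 0) (18.497, 0) (5.9684, 15.5134) (5.289, 16) (0, 16)]  |A|=192.51
5. ⊥bis P2·P4 via (22.115,8.5): [(0, 0) (18.497, 0) (5.9684, 15.5134) (5.289, 16) (0, 16)]  |A|=192.51
6. ⊥bis P2·P5 via (13.1,3.05): [(0, 0) (10.8217, 0) (14.5097, 4.9372) (5.9684, 15.5134) (5.289, 16) (0, 16)]  |A|=173.5627
7. ⊥bis P2·P6 via (9.135,5.65): [(5.5666, 0) (10.8217, 0) (14.5097, 4.9372) (11.2411, 8.9846)]  |A|=39.14
8. ⊥bis P2·P7 via (26.69,2.745): [(5.5666, 0) (10.8217, 0) (14.5097, 4.9372) (11.2411, 8.9846)]  |A|=39.14
9. ⊥bis P2·P8 via (22.555,5.445): [(5.5666, 0) (10.8217, 0) (14.5097, 4.9372) (11.2411, 8.9846)]  |A|=39.14
10. canonical 4-gon: [(5.5666, 0) (10.8217, 0) (14.5097, 4.9372) (11.2411, 8.9846)]
11. shoelace: 39.14

Area of P2's cell: 39.1400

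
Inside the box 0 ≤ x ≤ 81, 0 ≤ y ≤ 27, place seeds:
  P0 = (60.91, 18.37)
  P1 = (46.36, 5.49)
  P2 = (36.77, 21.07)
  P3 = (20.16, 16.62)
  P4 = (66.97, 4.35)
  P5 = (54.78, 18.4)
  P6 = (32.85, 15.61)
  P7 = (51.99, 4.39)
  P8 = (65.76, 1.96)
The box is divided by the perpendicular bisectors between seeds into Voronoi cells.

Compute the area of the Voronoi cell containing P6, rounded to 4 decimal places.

1. box [0,81]×[0,27]: [(0, 0) (81, 0) (81, 27) (0, 27)]
2. ⊥bis P6·P0 via (46.88,16.99): [(0, 0) (48.5511, 0) (45.8954, 27) (0, 27)]  |A|=1275.0285
3. ⊥bis P6·P1 via (39.605,10.55): [(0, 0) (31.7023, 0) (46.5955, 19.8822) (45.8954, 27) (0, 27)]  |A|=1107.532
4. ⊥bis P6·P2 via (34.81,18.34): [(0, 0) (31.7023, 0) (41.7227, 13.3771) (22.7479, 27) (0, 27)]  |A|=930.244
5. ⊥bis P6·P3 via (26.505,16.115): [(25.2224, 0) (31.7023, 0) (41.7227, 13.3771) (27.1214, 23.86)]  |A|=227.4873
6. ⊥bis P6·P4 via (49.91,9.98): [(25.2224, 0) (31.7023, 0) (41.7227, 13.3771) (27.1214, 23.86)]  |A|=227.4873
7. ⊥bis P6·P5 via (43.815,17.005): [(25.2224, 0) (31.7023, 0) (41.7227, 13.3771) (27.1214, 23.86)]  |A|=227.4873
8. ⊥bis P6·P7 via (42.42,10): [(25.2224, 0) (31.7023, 0) (41.7227, 13.3771) (27.1214, 23.86)]  |A|=227.4873
9. ⊥bis P6·P8 via (49.305,8.785): [(25.2224, 0) (31.7023, 0) (41.7227, 13.3771) (27.1214, 23.86)]  |A|=227.4873
10. canonical 4-gon: [(25.2224, 0) (31.7023, 0) (41.7227, 13.3771) (27.1214, 23.86)]
11. shoelace: 227.4873

Area of P6's cell: 227.4873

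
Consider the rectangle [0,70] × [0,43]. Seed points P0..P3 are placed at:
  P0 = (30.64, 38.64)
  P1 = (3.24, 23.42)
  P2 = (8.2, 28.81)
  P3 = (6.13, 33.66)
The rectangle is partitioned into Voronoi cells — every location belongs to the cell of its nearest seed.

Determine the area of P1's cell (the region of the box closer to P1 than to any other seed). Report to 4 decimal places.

1. box [0,70]×[0,43]: [(0, 0) (70, 0) (70, 43) (0, 43)]
2. ⊥bis P1·P0 via (16.94,31.03): [(0, 0) (34.1764, 0) (10.291, 43) (0, 43)]  |A|=956.0479
3. ⊥bis P1·P2 via (5.72,26.115): [(0, 31.3787) (0, 0) (34.099, 0)]  |A|=534.9907
4. ⊥bis P1·P3 via (4.685,28.54): [(2.3769, 29.1914) (0, 29.8622) (0, 0) (34.099, 0)]  |A|=533.1885
5. canonical 4-gon: [(2.3769, 29.1914) (0, 29.8622) (0, 0) (34.099, 0)]
6. shoelace: 533.1885

Area of P1's cell: 533.1885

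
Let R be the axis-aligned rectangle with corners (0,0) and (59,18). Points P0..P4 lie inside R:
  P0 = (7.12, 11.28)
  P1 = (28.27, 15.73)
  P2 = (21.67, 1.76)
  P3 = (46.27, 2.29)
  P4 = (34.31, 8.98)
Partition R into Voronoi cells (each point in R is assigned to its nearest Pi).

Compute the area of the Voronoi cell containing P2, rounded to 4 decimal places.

1. box [0,59]×[0,18]: [(0, 0) (59, 0) (59, 18) (0, 18)]
2. ⊥bis P2·P0 via (14.395,6.52): [(10.129, 0) (59, 0) (59, 18) (21.9063, 18)]  |A|=773.6822
3. ⊥bis P2·P1 via (24.97,8.745): [(18.0041, 12.036) (10.129, 0) (43.4803, 0)]  |A|=200.7076
4. ⊥bis P2·P3 via (33.97,2.025): [(33.9163, 4.5184) (18.0041, 12.036) (10.129, 0) (34.0136, 0)]  |A|=179.3206
5. ⊥bis P2·P4 via (27.99,5.37): [(26.4659, 8.0383) (18.0041, 12.036) (10.129, 0) (31.0574, 0)]  |A|=150.7782
6. canonical 4-gon: [(26.4659, 8.0383) (18.0041, 12.036) (10.129, 0) (31.0574, 0)]
7. shoelace: 150.7782

Area of P2's cell: 150.7782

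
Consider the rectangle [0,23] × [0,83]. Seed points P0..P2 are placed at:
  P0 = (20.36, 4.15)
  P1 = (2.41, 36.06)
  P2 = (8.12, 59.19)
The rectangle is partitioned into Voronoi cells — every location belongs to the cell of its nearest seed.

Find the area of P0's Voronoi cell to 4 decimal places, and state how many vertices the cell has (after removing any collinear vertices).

1. box [0,23]×[0,83]: [(0, 0) (23, 0) (23, 83) (0, 83)]
2. ⊥bis P0·P1 via (11.385,20.105): [(0, 13.7007) (0, 0) (23, 0) (23, 26.6387)]  |A|=463.9029
3. ⊥bis P0·P2 via (14.24,31.67): [(0, 13.7007) (0, 0) (23, 0) (23, 26.6387)]  |A|=463.9029
4. canonical 4-gon: [(0, 13.7007) (0, 0) (23, 0) (23, 26.6387)]
5. shoelace: 463.9029

Area of P0's cell: 463.9029 (4 vertices)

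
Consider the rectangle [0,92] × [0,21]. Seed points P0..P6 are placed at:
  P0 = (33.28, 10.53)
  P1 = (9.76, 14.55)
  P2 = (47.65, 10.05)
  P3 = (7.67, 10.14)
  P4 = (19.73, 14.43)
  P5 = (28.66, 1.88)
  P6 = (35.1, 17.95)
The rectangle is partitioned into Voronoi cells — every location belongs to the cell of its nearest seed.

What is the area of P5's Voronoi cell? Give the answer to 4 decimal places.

Area of P5's cell: 130.1023

1. box [0,92]×[0,21]: [(0, 0) (92, 0) (92, 21) (0, 21)]
2. ⊥bis P5·P0 via (30.97,6.205): [(0, 0) (42.5876, 0) (3.2694, 21) (0, 21)]  |A|=481.4984
3. ⊥bis P5·P1 via (19.21,8.215): [(13.7029, 0) (42.5876, 0) (21.3183, 11.36)]  |A|=164.065
4. ⊥bis P5·P2 via (38.155,5.965): [(13.7029, 0) (40.7213, 0) (40.1645, 1.2942) (21.3183, 11.36)]  |A|=162.8574
5. ⊥bis P5·P3 via (18.165,6.01): [(18.7807, 7.5746) (15.7999, 0) (40.7213, 0) (40.1645, 1.2942) (21.3183, 11.36)]  |A|=154.9153
6. ⊥bis P5·P4 via (24.195,8.155): [(16.9923, 3.0299) (15.7999, 0) (40.7213, 0) (40.1645, 1.2942) (25.5345, 9.1081)]  |A|=130.1023
7. ⊥bis P5·P6 via (31.88,9.915): [(16.9923, 3.0299) (15.7999, 0) (40.7213, 0) (40.1645, 1.2942) (25.5345, 9.1081)]  |A|=130.1023
8. canonical 5-gon: [(16.9923, 3.0299) (15.7999, 0) (40.7213, 0) (40.1645, 1.2942) (25.5345, 9.1081)]
9. shoelace: 130.1023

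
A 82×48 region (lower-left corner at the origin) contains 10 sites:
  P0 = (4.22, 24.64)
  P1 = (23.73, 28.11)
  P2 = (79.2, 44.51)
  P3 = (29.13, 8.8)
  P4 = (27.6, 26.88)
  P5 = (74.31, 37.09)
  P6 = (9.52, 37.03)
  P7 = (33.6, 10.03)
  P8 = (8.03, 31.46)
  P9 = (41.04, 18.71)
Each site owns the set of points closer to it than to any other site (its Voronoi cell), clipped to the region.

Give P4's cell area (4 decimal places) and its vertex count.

Area of P4's cell: 391.8532 (6 vertices)

1. box [0,82]×[0,48]: [(0, 0) (82, 0) (82, 48) (0, 48)]
2. ⊥bis P4·P0 via (15.91,25.76): [(18.378, 0) (82, 0) (82, 48) (13.7792, 48)]  |A|=3164.2261
3. ⊥bis P4·P1 via (25.665,27.495): [(18.0418, 3.5097) (18.378, 0) (82, 0) (82, 48) (32.1821, 48)]  |A|=2754.8515
4. ⊥bis P4·P2 via (53.4,35.695): [(18.0418, 3.5097) (18.378, 0) (65.5958, 0) (49.1958, 48) (32.1821, 48)]  |A|=1573.8495
5. ⊥bis P4·P3 via (28.365,17.84): [(22.4369, 17.3383) (58.6255, 20.4008) (49.1958, 48) (32.1821, 48)]  |A|=774.6621
6. ⊥bis P4·P5 via (50.955,31.985): [(22.4369, 17.3383) (53.5804, 19.9738) (47.4544, 48) (32.1821, 48)]  |A|=678.6264
7. ⊥bis P4·P6 via (18.56,31.955): [(22.4369, 17.3383) (53.5804, 19.9738) (47.4544, 48) (32.1821, 48)]  |A|=678.6264
8. ⊥bis P4·P7 via (30.6,18.455): [(22.4369, 17.3383) (29.0312, 17.8964) (52.229, 26.1567) (47.4544, 48) (32.1821, 48)]  |A|=601.3301
9. ⊥bis P4·P8 via (17.815,29.17): [(22.4369, 17.3383) (29.0312, 17.8964) (52.229, 26.1567) (47.4544, 48) (32.1821, 48)]  |A|=601.3301
10. ⊥bis P4·P9 via (34.32,22.795): [(22.4369, 17.3383) (29.0312, 17.8964) (31.9806, 18.9466) (48.0329, 45.3533) (47.4544, 48) (32.1821, 48)]  |A|=391.8532
11. canonical 6-gon: [(22.4369, 17.3383) (29.0312, 17.8964) (31.9806, 18.9466) (48.0329, 45.3533) (47.4544, 48) (32.1821, 48)]
12. shoelace: 391.8532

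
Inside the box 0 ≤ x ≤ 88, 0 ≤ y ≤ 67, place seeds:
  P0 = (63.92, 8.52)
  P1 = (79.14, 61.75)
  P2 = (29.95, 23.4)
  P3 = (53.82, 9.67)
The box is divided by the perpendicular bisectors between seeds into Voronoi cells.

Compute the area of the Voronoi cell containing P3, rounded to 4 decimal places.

Area of P3's cell: 645.1665

1. box [0,88]×[0,67]: [(0, 0) (88, 0) (88, 67) (0, 67)]
2. ⊥bis P3·P0 via (58.87,9.095): [(0, 0) (57.8344, 0) (65.4631, 67) (0, 67)]  |A|=4130.4687
3. ⊥bis P3·P1 via (66.48,35.71): [(0, 0) (57.8344, 0) (62.1406, 37.8197) (2.1205, 67) (0, 67)]  |A|=3206.2894
4. ⊥bis P3·P2 via (41.885,16.535): [(32.3741, 0) (57.8344, 0) (62.1406, 37.8197) (55.879, 40.8639)]  |A|=645.1665
5. canonical 4-gon: [(32.3741, 0) (57.8344, 0) (62.1406, 37.8197) (55.879, 40.8639)]
6. shoelace: 645.1665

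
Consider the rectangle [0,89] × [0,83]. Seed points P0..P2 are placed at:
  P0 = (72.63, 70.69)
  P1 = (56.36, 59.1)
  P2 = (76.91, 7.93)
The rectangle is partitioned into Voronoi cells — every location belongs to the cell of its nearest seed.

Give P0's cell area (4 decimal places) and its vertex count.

Area of P0's cell: 949.3753 (4 vertices)

1. box [0,89]×[0,83]: [(0, 0) (89, 0) (89, 83) (0, 83)]
2. ⊥bis P0·P1 via (64.495,64.895): [(89, 30.495) (89, 83) (51.5978, 83)]  |A|=981.901
3. ⊥bis P0·P2 via (74.77,39.31): [(82.3522, 39.8271) (89, 40.2804) (89, 83) (51.5978, 83)]  |A|=949.3753
4. canonical 4-gon: [(82.3522, 39.8271) (89, 40.2804) (89, 83) (51.5978, 83)]
5. shoelace: 949.3753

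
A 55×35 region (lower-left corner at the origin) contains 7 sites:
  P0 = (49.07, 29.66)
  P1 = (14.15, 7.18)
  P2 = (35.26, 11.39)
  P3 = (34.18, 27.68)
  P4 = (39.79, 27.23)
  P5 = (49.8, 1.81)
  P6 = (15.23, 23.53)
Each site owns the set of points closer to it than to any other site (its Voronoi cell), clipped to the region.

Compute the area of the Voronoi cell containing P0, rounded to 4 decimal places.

1. box [0,55]×[0,35]: [(0, 0) (55, 0) (55, 35) (0, 35)]
2. ⊥bis P0·P1 via (31.61,18.42): [(43.468, 0) (55, 0) (55, 35) (20.9365, 35)]  |A|=797.921
3. ⊥bis P0·P2 via (42.165,20.525): [(55, 10.8232) (55, 35) (23.0152, 35)]  |A|=386.6442
4. ⊥bis P0·P3 via (41.625,28.67): [(42.7688, 20.0686) (55, 10.8232) (55, 35) (40.7833, 35)]  |A|=253.9935
5. ⊥bis P0·P4 via (44.43,28.445): [(47.5746, 16.436) (55, 10.8232) (55, 35) (42.7136, 35)]  |A|=203.804
6. ⊥bis P0·P5 via (49.435,15.735): [(47.5746, 16.436) (48.5332, 15.7114) (55, 15.8809) (55, 35) (42.7136, 35)]  |A|=187.4507
7. ⊥bis P0·P6 via (32.15,26.595): [(47.5746, 16.436) (48.5332, 15.7114) (55, 15.8809) (55, 35) (42.7136, 35)]  |A|=187.4507
8. canonical 5-gon: [(47.5746, 16.436) (48.5332, 15.7114) (55, 15.8809) (55, 35) (42.7136, 35)]
9. shoelace: 187.4507

Area of P0's cell: 187.4507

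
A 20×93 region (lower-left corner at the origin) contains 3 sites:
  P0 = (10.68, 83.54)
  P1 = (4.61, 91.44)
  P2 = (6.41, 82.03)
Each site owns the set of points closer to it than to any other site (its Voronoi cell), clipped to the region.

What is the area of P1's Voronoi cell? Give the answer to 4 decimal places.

1. box [0,20]×[0,93]: [(0, 0) (20, 0) (20, 93) (0, 93)]
2. ⊥bis P1·P0 via (7.645,87.49): [(0, 81.6159) (14.8162, 93) (0, 93)]  |A|=84.3342
3. ⊥bis P1·P2 via (5.51,86.735): [(0, 85.681) (7.0444, 87.0285) (14.8162, 93) (0, 93)]  |A|=70.0162
4. canonical 4-gon: [(0, 85.681) (7.0444, 87.0285) (14.8162, 93) (0, 93)]
5. shoelace: 70.0162

Area of P1's cell: 70.0162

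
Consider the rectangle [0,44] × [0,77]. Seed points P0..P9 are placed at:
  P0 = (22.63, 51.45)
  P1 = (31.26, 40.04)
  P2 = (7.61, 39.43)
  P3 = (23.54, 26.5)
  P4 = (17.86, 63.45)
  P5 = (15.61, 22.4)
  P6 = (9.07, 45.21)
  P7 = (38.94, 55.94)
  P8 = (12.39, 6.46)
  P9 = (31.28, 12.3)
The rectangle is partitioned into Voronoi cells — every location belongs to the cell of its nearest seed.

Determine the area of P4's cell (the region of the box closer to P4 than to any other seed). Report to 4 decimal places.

Area of P4's cell: 602.4977

1. box [0,44]×[0,77]: [(0, 0) (44, 0) (44, 77) (0, 77)]
2. ⊥bis P4·P0 via (20.245,57.45): [(0, 49.4026) (44, 66.8926) (44, 77) (0, 77)]  |A|=829.5051
3. ⊥bis P4·P1 via (24.56,51.745): [(0, 49.4026) (44, 66.8926) (44, 77) (0, 77)]  |A|=829.5051
4. ⊥bis P4·P2 via (12.735,51.44): [(0, 56.8744) (9.0652, 53.006) (44, 66.8926) (44, 77) (0, 77)]  |A|=795.6386
5. ⊥bis P4·P3 via (20.7,44.975): [(0, 56.8744) (9.0652, 53.006) (44, 66.8926) (44, 77) (0, 77)]  |A|=795.6386
6. ⊥bis P4·P5 via (16.735,42.925): [(0, 56.8744) (9.0652, 53.006) (44, 66.8926) (44, 77) (0, 77)]  |A|=795.6386
7. ⊥bis P4·P6 via (13.465,54.33): [(0, 60.8189) (12.9818, 54.5629) (44, 66.8926) (44, 77) (0, 77)]  |A|=755.4033
8. ⊥bis P4·P7 via (28.4,59.695): [(0, 60.8189) (12.9818, 54.5629) (28.8136, 60.856) (34.5651, 77) (0, 77)]  |A|=602.4977
9. ⊥bis P4·P8 via (15.125,34.955): [(0, 60.8189) (12.9818, 54.5629) (28.8136, 60.856) (34.5651, 77) (0, 77)]  |A|=602.4977
10. ⊥bis P4·P9 via (24.57,37.875): [(0, 60.8189) (12.9818, 54.5629) (28.8136, 60.856) (34.5651, 77) (0, 77)]  |A|=602.4977
11. canonical 5-gon: [(0, 60.8189) (12.9818, 54.5629) (28.8136, 60.856) (34.5651, 77) (0, 77)]
12. shoelace: 602.4977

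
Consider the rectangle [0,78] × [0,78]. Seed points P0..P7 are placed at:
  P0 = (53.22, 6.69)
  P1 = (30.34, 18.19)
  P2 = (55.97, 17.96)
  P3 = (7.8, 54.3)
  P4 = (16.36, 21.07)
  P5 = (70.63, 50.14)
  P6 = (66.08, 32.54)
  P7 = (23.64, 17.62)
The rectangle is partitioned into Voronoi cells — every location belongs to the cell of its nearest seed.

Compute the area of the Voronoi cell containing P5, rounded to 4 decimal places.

Area of P5's cell: 1302.4844

1. box [0,78]×[0,78]: [(0, 0) (78, 0) (78, 78) (0, 78)]
2. ⊥bis P5·P0 via (61.925,28.415): [(0, 53.2278) (78, 21.9739) (78, 78) (0, 78)]  |A|=3151.1354
3. ⊥bis P5·P1 via (50.485,34.165): [(51.8404, 32.4558) (78, 21.9739) (78, 78) (15.7238, 78)]  |A|=2150.9698
4. ⊥bis P5·P2 via (63.3,34.05): [(43.3798, 43.1249) (78, 27.3532) (78, 78) (15.7238, 78)]  |A|=1962.645
5. ⊥bis P5·P3 via (39.215,52.22): [(38.9802, 48.673) (43.3798, 43.1249) (78, 27.3532) (78, 78) (40.9219, 78)]  |A|=1593.1526
6. ⊥bis P5·P4 via (43.495,35.605): [(38.9802, 48.673) (43.3798, 43.1249) (78, 27.3532) (78, 78) (40.9219, 78)]  |A|=1593.1526
7. ⊥bis P5·P6 via (68.355,41.34): [(38.9971, 48.9297) (78, 38.8465) (78, 78) (40.9219, 78)]  |A|=1302.4844
8. ⊥bis P5·P7 via (47.135,33.88): [(38.9971, 48.9297) (78, 38.8465) (78, 78) (40.9219, 78)]  |A|=1302.4844
9. canonical 4-gon: [(38.9971, 48.9297) (78, 38.8465) (78, 78) (40.9219, 78)]
10. shoelace: 1302.4844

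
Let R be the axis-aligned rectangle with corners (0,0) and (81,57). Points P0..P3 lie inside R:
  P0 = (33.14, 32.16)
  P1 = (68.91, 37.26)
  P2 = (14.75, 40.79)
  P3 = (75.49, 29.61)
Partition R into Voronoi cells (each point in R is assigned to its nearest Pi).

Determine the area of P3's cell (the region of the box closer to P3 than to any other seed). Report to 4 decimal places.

Area of P3's cell: 811.4395

1. box [0,81]×[0,57]: [(0, 0) (81, 0) (81, 57) (0, 57)]
2. ⊥bis P3·P0 via (54.315,30.885): [(52.4553, 0) (81, 0) (81, 57) (55.8874, 57)]  |A|=1529.2306
3. ⊥bis P3·P1 via (72.2,33.435): [(53.5001, 17.3506) (52.4553, 0) (81, 0) (81, 41.0042)]  |A|=811.4395
4. ⊥bis P3·P2 via (45.12,35.2): [(53.5001, 17.3506) (52.4553, 0) (81, 0) (81, 41.0042)]  |A|=811.4395
5. canonical 4-gon: [(53.5001, 17.3506) (52.4553, 0) (81, 0) (81, 41.0042)]
6. shoelace: 811.4395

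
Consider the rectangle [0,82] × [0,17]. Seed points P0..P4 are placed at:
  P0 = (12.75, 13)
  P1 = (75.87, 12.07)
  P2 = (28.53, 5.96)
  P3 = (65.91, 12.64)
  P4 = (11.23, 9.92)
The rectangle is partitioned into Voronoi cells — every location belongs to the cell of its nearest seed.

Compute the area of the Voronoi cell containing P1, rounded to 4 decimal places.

Area of P1's cell: 192.6205

1. box [0,82]×[0,17]: [(0, 0) (82, 0) (82, 17) (0, 17)]
2. ⊥bis P1·P0 via (44.31,12.535): [(44.1253, 0) (82, 0) (82, 17) (44.3758, 17)]  |A|=641.7407
3. ⊥bis P1·P2 via (52.2,9.015): [(53.3635, 0) (82, 0) (82, 17) (51.1694, 17)]  |A|=505.47
4. ⊥bis P1·P3 via (70.89,12.355): [(70.1829, 0) (82, 0) (82, 17) (71.1558, 17)]  |A|=192.6205
5. ⊥bis P1·P4 via (43.55,10.995): [(70.1829, 0) (82, 0) (82, 17) (71.1558, 17)]  |A|=192.6205
6. canonical 4-gon: [(70.1829, 0) (82, 0) (82, 17) (71.1558, 17)]
7. shoelace: 192.6205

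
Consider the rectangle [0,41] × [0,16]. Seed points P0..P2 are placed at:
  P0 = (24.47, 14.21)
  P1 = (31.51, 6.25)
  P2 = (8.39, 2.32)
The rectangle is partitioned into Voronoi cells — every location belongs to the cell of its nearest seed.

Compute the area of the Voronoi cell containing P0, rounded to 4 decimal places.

1. box [0,41]×[0,16]: [(0, 0) (41, 0) (41, 16) (0, 16)]
2. ⊥bis P0·P1 via (27.99,10.23): [(0, 0) (16.4231, 0) (34.514, 16) (0, 16)]  |A|=407.4973
3. ⊥bis P0·P2 via (16.43,8.265): [(20.1223, 3.2716) (34.514, 16) (10.7105, 16)]  |A|=151.4903
4. canonical 3-gon: [(20.1223, 3.2716) (34.514, 16) (10.7105, 16)]
5. shoelace: 151.4903

Area of P0's cell: 151.4903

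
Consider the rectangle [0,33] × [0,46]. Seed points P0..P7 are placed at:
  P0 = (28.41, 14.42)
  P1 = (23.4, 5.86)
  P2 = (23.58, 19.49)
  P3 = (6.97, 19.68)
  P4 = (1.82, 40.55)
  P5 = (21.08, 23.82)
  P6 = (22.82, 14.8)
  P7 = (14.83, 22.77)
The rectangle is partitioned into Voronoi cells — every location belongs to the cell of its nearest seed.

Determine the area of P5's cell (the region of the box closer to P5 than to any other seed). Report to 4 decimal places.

1. box [0,33]×[0,46]: [(0, 0) (33, 0) (33, 46) (0, 46)]
2. ⊥bis P5·P0 via (24.745,19.12): [(0, 0) (0.2255, 0) (33, 25.5571) (33, 46) (0, 46)]  |A|=1099.1886
3. ⊥bis P5·P1 via (22.24,14.84): [(0, 11.9671) (18.6639, 14.3781) (33, 25.5571) (33, 46) (0, 46)]  |A|=985.8907
4. ⊥bis P5·P2 via (22.33,21.655): [(0, 11.9671) (7.1504, 12.8908) (33, 27.8155) (33, 46) (0, 46)]  |A|=903.0071
5. ⊥bis P5·P3 via (14.025,21.75): [(15.2519, 17.5684) (33, 27.8155) (33, 46) (6.9098, 46)]  |A|=532.263
6. ⊥bis P5·P4 via (11.45,32.185): [(11.0862, 31.7662) (15.2519, 17.5684) (33, 27.8155) (33, 46) (23.4503, 46)]  |A|=414.546
7. ⊥bis P5·P6 via (21.95,19.31): [(11.0862, 31.7662) (15.1271, 17.9938) (16.4212, 18.2435) (33, 27.8155) (33, 46) (23.4503, 46)]  |A|=414.2551
8. ⊥bis P5·P7 via (17.955,23.295): [(15.6493, 37.0194) (18.593, 19.4974) (33, 27.8155) (33, 46) (23.4503, 46)]  |A|=339.1007
9. canonical 5-gon: [(15.6493, 37.0194) (18.593, 19.4974) (33, 27.8155) (33, 46) (23.4503, 46)]
10. shoelace: 339.1007

Area of P5's cell: 339.1007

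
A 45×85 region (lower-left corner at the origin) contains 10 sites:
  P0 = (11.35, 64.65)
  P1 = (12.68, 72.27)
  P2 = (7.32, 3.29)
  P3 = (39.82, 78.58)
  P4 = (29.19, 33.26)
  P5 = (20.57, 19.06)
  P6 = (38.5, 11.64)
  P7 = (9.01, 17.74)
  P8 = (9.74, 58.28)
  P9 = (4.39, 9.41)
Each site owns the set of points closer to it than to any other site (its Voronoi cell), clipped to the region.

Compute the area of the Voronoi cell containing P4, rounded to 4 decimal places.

Area of P4's cell: 799.1709

1. box [0,45]×[0,85]: [(0, 0) (45, 0) (45, 85) (0, 85)]
2. ⊥bis P4·P0 via (20.27,48.955): [(0, 37.4349) (0, 0) (45, 0) (45, 63.0099)]  |A|=2260.0073
3. ⊥bis P4·P1 via (20.935,52.765): [(44.5866, 62.7749) (0, 37.4349) (0, 0) (45, 0) (45, 62.9499)]  |A|=2259.9949
4. ⊥bis P4·P2 via (18.255,18.275): [(44.5866, 62.7749) (0, 37.4349) (0, 31.5962) (43.2985, 0) (45, 0) (45, 62.9499)]  |A|=1575.9602
5. ⊥bis P4·P3 via (34.505,55.92): [(33.1035, 56.2487) (0, 37.4349) (0, 31.5962) (43.2985, 0) (45, 0) (45, 53.4584)]  |A|=1519.1577
6. ⊥bis P4·P5 via (24.88,26.16): [(33.1035, 56.2487) (3.2571, 39.286) (45, 13.9463) (45, 53.4584)]  |A|=967.2129
7. ⊥bis P4·P6 via (33.845,22.45): [(33.1035, 56.2487) (3.2571, 39.286) (32.1757, 21.7312) (45, 27.2536) (45, 53.4584)]  |A|=881.885
8. ⊥bis P4·P7 via (19.1,25.5): [(33.1035, 56.2487) (6.9036, 41.3584) (13.0864, 33.3192) (32.1757, 21.7312) (45, 27.2536) (45, 53.4584)]  |A|=860.8207
9. ⊥bis P4·P8 via (19.465,45.77): [(33.1035, 56.2487) (32.5124, 55.9128) (9.4803, 38.0081) (13.0864, 33.3192) (32.1757, 21.7312) (45, 27.2536) (45, 53.4584)]  |A|=799.1709
10. ⊥bis P4·P9 via (16.79,21.335): [(33.1035, 56.2487) (32.5124, 55.9128) (9.4803, 38.0081) (13.0864, 33.3192) (32.1757, 21.7312) (45, 27.2536) (45, 53.4584)]  |A|=799.1709
11. canonical 7-gon: [(33.1035, 56.2487) (32.5124, 55.9128) (9.4803, 38.0081) (13.0864, 33.3192) (32.1757, 21.7312) (45, 27.2536) (45, 53.4584)]
12. shoelace: 799.1709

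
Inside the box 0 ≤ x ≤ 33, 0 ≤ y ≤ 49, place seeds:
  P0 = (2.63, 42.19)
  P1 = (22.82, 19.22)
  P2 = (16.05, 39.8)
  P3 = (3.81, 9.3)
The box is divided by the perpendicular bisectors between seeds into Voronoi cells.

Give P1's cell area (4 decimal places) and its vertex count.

Area of P1's cell: 590.9708 (4 vertices)

1. box [0,33]×[0,49]: [(0, 0) (33, 0) (33, 49) (0, 49)]
2. ⊥bis P1·P0 via (12.725,30.705): [(0, 19.5201) (0, 0) (33, 0) (33, 48.5262)]  |A|=1122.763
3. ⊥bis P1·P2 via (19.435,29.51): [(6.5391, 25.2678) (0, 19.5201) (0, 0) (33, 0) (33, 33.9723)]  |A|=930.2094
4. ⊥bis P1·P3 via (13.315,14.26): [(7.4197, 25.5574) (20.7563, 0) (33, 0) (33, 33.9723)]  |A|=590.9708
5. canonical 4-gon: [(7.4197, 25.5574) (20.7563, 0) (33, 0) (33, 33.9723)]
6. shoelace: 590.9708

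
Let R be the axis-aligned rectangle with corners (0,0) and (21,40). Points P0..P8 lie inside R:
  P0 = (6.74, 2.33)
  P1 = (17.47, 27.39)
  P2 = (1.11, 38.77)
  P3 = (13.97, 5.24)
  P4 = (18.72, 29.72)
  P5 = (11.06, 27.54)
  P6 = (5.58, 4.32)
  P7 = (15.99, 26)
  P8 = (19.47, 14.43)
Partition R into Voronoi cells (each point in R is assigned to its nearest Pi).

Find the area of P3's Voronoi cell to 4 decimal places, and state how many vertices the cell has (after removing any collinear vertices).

Area of P3's cell: 118.8170 (5 vertices)

1. box [0,21]×[0,40]: [(0, 0) (21, 0) (21, 40) (0, 40)]
2. ⊥bis P3·P0 via (10.355,3.785): [(0, 29.5124) (11.8784, 0) (21, 0) (21, 40) (0, 40)]  |A|=664.7198
3. ⊥bis P3·P1 via (15.72,16.315): [(4.6049, 18.0713) (11.8784, 0) (21, 0) (21, 15.4807)]  |A|=209.3233
4. ⊥bis P3·P2 via (7.54,22.005): [(4.6049, 18.0713) (11.8784, 0) (21, 0) (21, 15.4807)]  |A|=209.3233
5. ⊥bis P3·P4 via (16.345,17.48): [(4.6049, 18.0713) (11.8784, 0) (21, 0) (21, 15.4807)]  |A|=209.3233
6. ⊥bis P3·P5 via (12.515,16.39): [(14.0104, 16.5851) (5.6426, 15.4932) (11.8784, 0) (21, 0) (21, 15.4807)]  |A|=197.97
7. ⊥bis P3·P6 via (9.775,4.78): [(14.0104, 16.5851) (8.5585, 15.8737) (9.7078, 5.3931) (11.8784, 0) (21, 0) (21, 15.4807)]  |A|=182.4708
8. ⊥bis P3·P7 via (14.98,15.62): [(10.1877, 16.0863) (8.5585, 15.8737) (9.7078, 5.3931) (11.8784, 0) (21, 0) (21, 15.0342)]  |A|=176.2029
9. ⊥bis P3·P8 via (16.72,9.835): [(8.694, 14.6384) (9.7078, 5.3931) (11.8784, 0) (21, 0) (21, 7.2735)]  |A|=118.817
10. canonical 5-gon: [(8.694, 14.6384) (9.7078, 5.3931) (11.8784, 0) (21, 0) (21, 7.2735)]
11. shoelace: 118.817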